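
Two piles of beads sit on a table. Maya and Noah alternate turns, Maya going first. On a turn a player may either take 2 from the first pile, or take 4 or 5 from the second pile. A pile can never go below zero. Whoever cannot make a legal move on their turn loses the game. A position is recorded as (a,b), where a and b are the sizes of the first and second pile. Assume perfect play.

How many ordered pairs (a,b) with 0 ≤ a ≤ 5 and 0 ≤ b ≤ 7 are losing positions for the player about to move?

Work bottom-up. With no move the player to move loses. Otherwise the position is W if at least one move leads to an L position for the opponent, and L if every move leads to a W.
Every move lowers a or b (never raises either), so fill the grid row by row in increasing a, and left to right within a row: each cell's successors are then already labelled.
      b=0  b=1  b=2  b=3  b=4  b=5  b=6  b=7
a=0:    L    L    L    L    W    W    W    W
a=1:    L    L    L    L    W    W    W    W
a=2:    W    W    W    W    L    L    L    L
a=3:    W    W    W    W    L    L    L    L
a=4:    L    L    L    L    W    W    W    W
a=5:    L    L    L    L    W    W    W    W
Cells with no legal move (terminal, hence L): (0,0), (0,1), (0,2), (0,3), (1,0), (1,1), (1,2), (1,3).
The remaining L cells, each justified by listing all of its moves:
(2,4): →(0,4)(W), (2,0)(W) — all W, so L
(2,5): →(0,5)(W), (2,1)(W), (2,0)(W) — all W, so L
(2,6): →(0,6)(W), (2,2)(W), (2,1)(W) — all W, so L
(2,7): →(0,7)(W), (2,3)(W), (2,2)(W) — all W, so L
(3,4): →(1,4)(W), (3,0)(W) — all W, so L
(3,5): →(1,5)(W), (3,1)(W), (3,0)(W) — all W, so L
(3,6): →(1,6)(W), (3,2)(W), (3,1)(W) — all W, so L
(3,7): →(1,7)(W), (3,3)(W), (3,2)(W) — all W, so L
(4,0): →(2,0)(W) only, which is W, so L
(4,1): →(2,1)(W) only, which is W, so L
(4,2): →(2,2)(W) only, which is W, so L
(4,3): →(2,3)(W) only, which is W, so L
(5,0): →(3,0)(W) only, which is W, so L
(5,1): →(3,1)(W) only, which is W, so L
(5,2): →(3,2)(W) only, which is W, so L
(5,3): →(3,3)(W) only, which is W, so L
Every other cell has at least one move into one of the L cells above, so it is W.
L cells per row: a=0: 4, a=1: 4, a=2: 4, a=3: 4, a=4: 4, a=5: 4; total 24.

24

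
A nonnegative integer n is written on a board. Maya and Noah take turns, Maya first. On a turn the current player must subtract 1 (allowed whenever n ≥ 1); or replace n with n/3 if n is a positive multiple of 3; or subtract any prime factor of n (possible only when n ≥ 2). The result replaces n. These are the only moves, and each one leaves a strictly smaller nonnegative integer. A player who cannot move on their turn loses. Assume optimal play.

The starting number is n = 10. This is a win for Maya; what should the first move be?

Compute win/loss labels from the base case upward. A position with no move is L. Any other position is W if it can reach an L in one move, else L.
n=0: no move → L
n=1: reaches L-position 0 → W
n=2: reaches L-position 0 → W
n=3: reaches L-position 0 → W
n=4: only reaches 2(W), 3(W), all W → L
n=5: reaches L-position 0 → W
n=6: reaches L-position 4 → W
n=7: reaches L-position 0 → W
n=8: only reaches 6(W), 7(W), all W → L
n=9: reaches L-position 8 → W
n=10: reaches L-position 8 → W
From 10, the L positions reachable in one move are: 8.

Move to 8.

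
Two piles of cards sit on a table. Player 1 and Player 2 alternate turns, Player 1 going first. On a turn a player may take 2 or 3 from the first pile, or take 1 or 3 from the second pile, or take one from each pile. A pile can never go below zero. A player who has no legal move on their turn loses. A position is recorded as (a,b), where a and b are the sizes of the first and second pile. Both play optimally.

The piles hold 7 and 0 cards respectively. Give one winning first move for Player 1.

Positions with no move are L. A position that does have a move is losing for the player to move precisely when every available move leads to a winning position for the opponent. Fill in the labels:
No move ever increases a pile, so every position that can arise here has a ≤ 7 and b ≤ 0; it is enough to label the cells with 0 ≤ a ≤ 7 and 0 ≤ b ≤ 0.
Every move lowers a or b (never raises either), so fill the grid row by row in increasing a, and left to right within a row: each cell's successors are then already labelled.
      b=0
a=0:    L
a=1:    L
a=2:    W
a=3:    W
a=4:    W
a=5:    L
a=6:    L
a=7:    W
Cells with no legal move (terminal, hence L): (0,0), (1,0).
The remaining L cells, each justified by listing all of its moves:
(5,0): only reaches (3,0)(W), (2,0)(W), all W → L
(6,0): only reaches (4,0)(W), (3,0)(W), all W → L
Every other cell has at least one move into one of the L cells above, so it is W.
From (7,0), the L positions reachable in one move are: (5,0).

Move to (5,0).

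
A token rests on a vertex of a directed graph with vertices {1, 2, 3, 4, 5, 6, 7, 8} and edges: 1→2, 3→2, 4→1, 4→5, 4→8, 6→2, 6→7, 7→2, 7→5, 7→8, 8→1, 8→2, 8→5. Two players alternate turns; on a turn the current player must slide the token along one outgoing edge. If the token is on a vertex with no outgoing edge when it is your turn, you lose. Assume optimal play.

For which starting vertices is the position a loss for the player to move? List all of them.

Classify positions by backward induction: terminal positions (no move available) are L. From any other position, the mover wins iff some move reaches an L.
Every edge goes from a vertex to one that appears earlier in the order 2, 5, 1, 8, 7, 6, 3, 4, so processing vertices in that order labels each vertex after all of its successors.
2: no outgoing edge → L
5: no outgoing edge → L
1: reaches L-position 2 → W
8: reaches L-position 5 → W
7: reaches L-position 5 → W
6: reaches L-position 2 → W
3: reaches L-position 2 → W
4: reaches L-position 5 → W
The losing starting vertices are exactly the entries labelled L in this table (2 of them).

2, 5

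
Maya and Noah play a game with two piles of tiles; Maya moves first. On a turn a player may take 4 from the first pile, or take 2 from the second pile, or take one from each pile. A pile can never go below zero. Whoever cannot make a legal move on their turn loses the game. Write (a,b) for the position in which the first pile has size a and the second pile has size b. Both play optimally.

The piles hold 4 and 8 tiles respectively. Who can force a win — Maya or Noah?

Maya wins.

Build the W/L table. Terminal = L. A non-terminal position is W if it has a move to some L; otherwise it is L.
No move ever increases a pile, so every position that can arise here has a ≤ 4 and b ≤ 8; it is enough to label the cells with 0 ≤ a ≤ 4 and 0 ≤ b ≤ 8.
Every move lowers a or b (never raises either), so fill the grid row by row in increasing a, and left to right within a row: each cell's successors are then already labelled.
      b=0  b=1  b=2  b=3  b=4  b=5  b=6  b=7  b=8
a=0:    L    L    W    W    L    L    W    W    L
a=1:    L    W    W    L    L    W    W    L    L
a=2:    L    W    W    L    W    W    L    L    W
a=3:    L    W    W    L    W    W    L    W    W
a=4:    W    W    L    L    W    W    L    W    W
Cells with no legal move (terminal, hence L): (0,0), (0,1), (1,0), (2,0), (3,0).
The remaining L cells, each justified by listing all of its moves:
(0,4): L (sole option (0,2)(W) is W)
(0,5): L (sole option (0,3)(W) is W)
(0,8): L (sole option (0,6)(W) is W)
(1,3): L (options (1,1)(W), (0,2)(W) are all W)
(1,4): L (options (1,2)(W), (0,3)(W) are all W)
(1,7): L (options (1,5)(W), (0,6)(W) are all W)
(1,8): L (options (1,6)(W), (0,7)(W) are all W)
(2,3): L (options (2,1)(W), (1,2)(W) are all W)
(2,6): L (options (2,4)(W), (1,5)(W) are all W)
(2,7): L (options (2,5)(W), (1,6)(W) are all W)
(3,3): L (options (3,1)(W), (2,2)(W) are all W)
(3,6): L (options (3,4)(W), (2,5)(W) are all W)
(4,2): L (options (0,2)(W), (4,0)(W), (3,1)(W) are all W)
(4,3): L (options (0,3)(W), (4,1)(W), (3,2)(W) are all W)
(4,6): L (options (0,6)(W), (4,4)(W), (3,5)(W) are all W)
Every other cell has at least one move into one of the L cells above, so it is W.
The starting position (4,8) is W: Maya should move to (0,8), handing over an L position.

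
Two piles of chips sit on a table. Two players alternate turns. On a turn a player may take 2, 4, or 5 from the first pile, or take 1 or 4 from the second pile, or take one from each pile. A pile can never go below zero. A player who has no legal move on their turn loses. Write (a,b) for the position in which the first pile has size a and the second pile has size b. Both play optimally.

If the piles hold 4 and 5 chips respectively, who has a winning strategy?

The first player wins.

Work bottom-up. With no move the player to move loses. Otherwise the position is W if at least one move leads to an L position for the opponent, and L if every move leads to a W.
No move ever increases a pile, so every position that can arise here has a ≤ 4 and b ≤ 5; it is enough to label the cells with 0 ≤ a ≤ 4 and 0 ≤ b ≤ 5.
Every move lowers a or b (never raises either), so fill the grid row by row in increasing a, and left to right within a row: each cell's successors are then already labelled.
      b=0  b=1  b=2  b=3  b=4  b=5
a=0:    L    W    L    W    W    L
a=1:    L    W    L    W    W    L
a=2:    W    W    W    W    L    W
a=3:    W    L    W    L    W    W
a=4:    W    L    W    L    W    W
Cells with no legal move (terminal, hence L): (0,0), (1,0).
The remaining L cells, each justified by listing all of its moves:
(0,2): only reaches (0,1)(W), which is W → L
(0,5): only reaches (0,4)(W), (0,1)(W), all W → L
(1,2): only reaches (1,1)(W), (0,1)(W), all W → L
(1,5): only reaches (1,4)(W), (1,1)(W), (0,4)(W), all W → L
(2,4): only reaches (0,4)(W), (2,3)(W), (2,0)(W), (1,3)(W), all W → L
(3,1): only reaches (1,1)(W), (3,0)(W), (2,0)(W), all W → L
(3,3): only reaches (1,3)(W), (3,2)(W), (2,2)(W), all W → L
(4,1): only reaches (2,1)(W), (0,1)(W), (4,0)(W), (3,0)(W), all W → L
(4,3): only reaches (2,3)(W), (0,3)(W), (4,2)(W), (3,2)(W), all W → L
Every other cell has at least one move into one of the L cells above, so it is W.
The starting position (4,5) is W: the player to move should move to (0,5), handing over an L position.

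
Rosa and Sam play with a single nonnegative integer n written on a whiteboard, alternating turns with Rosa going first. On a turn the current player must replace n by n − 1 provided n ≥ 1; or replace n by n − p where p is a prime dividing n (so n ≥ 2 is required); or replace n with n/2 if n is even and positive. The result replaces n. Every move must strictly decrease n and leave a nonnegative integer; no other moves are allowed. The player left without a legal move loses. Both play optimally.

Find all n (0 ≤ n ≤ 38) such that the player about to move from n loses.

0, 4, 9, 14, 20, 24, 30, 34, 38

Work bottom-up. With no move the player to move loses. Otherwise the position is W if at least one move leads to an L position for the opponent, and L if every move leads to a W.
n=0: no move → L
n=1: →0(L), so W
n=2: →0(L), so W
n=3: →0(L), so W
n=4: →2(W), 3(W) — all W, so L
n=5: →0(L), so W
n=6: →4(L), so W
n=7: →0(L), so W
n=8: →4(L), so W
n=9: →6(W), 8(W) — all W, so L
n=10: →9(L), so W
n=11: →0(L), so W
n=12: →9(L), so W
n=13: →0(L), so W
n=14: →7(W), 12(W), 13(W) — all W, so L
n=15: →14(L), so W
n=16: →14(L), so W
n=17: →0(L), so W
n=18: →9(L), so W
n=19: →0(L), so W
n=20: →10(W), 15(W), 18(W), 19(W) — all W, so L
n=21: →14(L), so W
n=22: →20(L), so W
n=23: →0(L), so W
n=24: →12(W), 21(W), 22(W), 23(W) — all W, so L
n=25: →20(L), so W
n=26: →24(L), so W
n=27: →24(L), so W
n=28: →14(L), so W
n=29: →0(L), so W
n=30: →15(W), 25(W), 27(W), 28(W), 29(W) — all W, so L
n=31: →0(L), so W
n=32: →30(L), so W
n=33: →30(L), so W
n=34: →17(W), 32(W), 33(W) — all W, so L
n=35: →30(L), so W
n=36: →34(L), so W
n=37: →0(L), so W
n=38: →19(W), 36(W), 37(W) — all W, so L
The losing starting values of n are exactly the entries labelled L in this table (9 of them).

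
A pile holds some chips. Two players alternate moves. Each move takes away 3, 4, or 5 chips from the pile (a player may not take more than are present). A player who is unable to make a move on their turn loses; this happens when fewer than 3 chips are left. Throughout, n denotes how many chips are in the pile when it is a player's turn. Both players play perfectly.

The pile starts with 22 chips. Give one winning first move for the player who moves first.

Remove 4, leaving 18.

Compute win/loss labels from the base case upward. A position with no move is L. Any other position is W if it can reach an L in one move, else L.
n=0: no move → L
n=1: no move → L
n=2: no move → L
n=3: reaches L-position 0 → W
n=4: reaches L-position 1 → W
n=5: reaches L-position 2 → W
n=6: reaches L-position 2 → W
n=7: reaches L-position 2 → W
n=8: only reaches 5(W), 4(W), 3(W), all W → L
n=9: only reaches 6(W), 5(W), 4(W), all W → L
n=10: only reaches 7(W), 6(W), 5(W), all W → L
n=11: reaches L-position 8 → W
n=12: reaches L-position 9 → W
n=13: reaches L-position 10 → W
n=14: reaches L-position 10 → W
n=15: reaches L-position 10 → W
n=16: only reaches 13(W), 12(W), 11(W), all W → L
n=17: only reaches 14(W), 13(W), 12(W), all W → L
n=18: only reaches 15(W), 14(W), 13(W), all W → L
n=19: reaches L-position 16 → W
n=20: reaches L-position 17 → W
n=21: reaches L-position 18 → W
n=22: reaches L-position 18 → W
From 22, the L positions reachable in one move are: 18, 17. Any move reaching one of these is winning.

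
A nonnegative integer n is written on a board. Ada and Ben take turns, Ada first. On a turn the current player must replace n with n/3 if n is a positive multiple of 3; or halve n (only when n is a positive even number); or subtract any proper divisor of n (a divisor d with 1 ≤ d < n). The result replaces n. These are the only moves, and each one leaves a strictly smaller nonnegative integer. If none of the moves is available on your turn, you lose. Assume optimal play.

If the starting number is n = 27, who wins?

Ada wins.

Build the W/L table. Terminal = L. A non-terminal position is W if it has a move to some L; otherwise it is L.
n=0: no move → L
n=1: no move → L
n=2: →1(L), so W
n=3: →1(L), so W
n=4: →2(W), 3(W) — all W, so L
n=5: →4(L), so W
n=6: →4(L), so W
n=7: →6(W) only, which is W, so L
n=8: →4(L), so W
n=9: →3(W), 6(W), 8(W) — all W, so L
n=10: →9(L), so W
n=11: →10(W) only, which is W, so L
n=12: →4(L), so W
n=13: →12(W) only, which is W, so L
n=14: →7(L), so W
n=15: →5(W), 10(W), 12(W), 14(W) — all W, so L
n=16: →15(L), so W
n=17: →16(W) only, which is W, so L
n=18: →9(L), so W
n=19: →18(W) only, which is W, so L
n=20: →15(L), so W
n=21: →7(L), so W
n=22: →11(L), so W
n=23: →22(W) only, which is W, so L
n=24: →23(L), so W
n=25: →20(W), 24(W) — all W, so L
n=26: →13(L), so W
n=27: →9(L), so W
The starting position 27 is W: Ada should move to 9, handing over an L position.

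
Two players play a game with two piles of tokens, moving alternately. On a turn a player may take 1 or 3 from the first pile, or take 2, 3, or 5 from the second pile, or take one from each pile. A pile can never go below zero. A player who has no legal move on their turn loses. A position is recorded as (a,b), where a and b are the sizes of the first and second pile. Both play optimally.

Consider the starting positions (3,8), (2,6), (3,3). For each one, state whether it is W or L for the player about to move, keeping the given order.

Work bottom-up. With no move the player to move loses. Otherwise the position is W if at least one move leads to an L position for the opponent, and L if every move leads to a W.
No move ever increases a pile, so every position that can arise here has a ≤ 3 and b ≤ 8; it is enough to label the cells with 0 ≤ a ≤ 3 and 0 ≤ b ≤ 8.
Every move lowers a or b (never raises either), so fill the grid row by row in increasing a, and left to right within a row: each cell's successors are then already labelled.
      b=0  b=1  b=2  b=3  b=4  b=5  b=6  b=7  b=8
a=0:    L    L    W    W    W    W    W    L    L
a=1:    W    W    W    L    L    W    W    W    W
a=2:    L    L    W    W    W    W    W    L    L
a=3:    W    W    W    L    L    W    W    W    W
Cells with no legal move (terminal, hence L): (0,0), (0,1).
The remaining L cells, each justified by listing all of its moves:
(0,7): moves to (0,5)(W), (0,4)(W), (0,2)(W); every one is W ⇒ L
(0,8): moves to (0,6)(W), (0,5)(W), (0,3)(W); every one is W ⇒ L
(1,3): moves to (0,3)(W), (1,1)(W), (1,0)(W), (0,2)(W); every one is W ⇒ L
(1,4): moves to (0,4)(W), (1,2)(W), (1,1)(W), (0,3)(W); every one is W ⇒ L
(2,0): the only move is to (1,0)(W), a W ⇒ L
(2,1): moves to (1,1)(W), (1,0)(W); every one is W ⇒ L
(2,7): moves to (1,7)(W), (2,5)(W), (2,4)(W), (2,2)(W), (1,6)(W); every one is W ⇒ L
(2,8): moves to (1,8)(W), (2,6)(W), (2,5)(W), (2,3)(W), (1,7)(W); every one is W ⇒ L
(3,3): moves to (2,3)(W), (0,3)(W), (3,1)(W), (3,0)(W), (2,2)(W); every one is W ⇒ L
(3,4): moves to (2,4)(W), (0,4)(W), (3,2)(W), (3,1)(W), (2,3)(W); every one is W ⇒ L
Every other cell has at least one move into one of the L cells above, so it is W.
(3,8): the move to (2,8) reaches an L cell, so W
(2,6): the move to (2,1) reaches an L cell, so W
(3,3): one of the L cells justified above, so L

(3,8): W, (2,6): W, (3,3): L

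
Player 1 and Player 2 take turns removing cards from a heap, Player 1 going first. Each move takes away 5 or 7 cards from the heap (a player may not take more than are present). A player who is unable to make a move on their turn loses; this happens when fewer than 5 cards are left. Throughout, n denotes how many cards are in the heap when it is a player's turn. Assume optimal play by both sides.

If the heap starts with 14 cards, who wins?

Player 2 wins.

Label each position W (a win for the player to move) or L (a loss). A position with no legal move is L; any other position is W exactly when some move reaches an L, and L when every move reaches a W.
n=0: no move → L
n=1: no move → L
n=2: no move → L
n=3: no move → L
n=4: no move → L
n=5: W (go to 0, an L position)
n=6: W (go to 1, an L position)
n=7: W (go to 2, an L position)
n=8: W (go to 3, an L position)
n=9: W (go to 4, an L position)
n=10: W (go to 3, an L position)
n=11: W (go to 4, an L position)
n=12: L (options 7(W), 5(W) are all W)
n=13: L (options 8(W), 6(W) are all W)
n=14: L (options 9(W), 7(W) are all W)
Every move from 14 reaches a W position, so the mover loses.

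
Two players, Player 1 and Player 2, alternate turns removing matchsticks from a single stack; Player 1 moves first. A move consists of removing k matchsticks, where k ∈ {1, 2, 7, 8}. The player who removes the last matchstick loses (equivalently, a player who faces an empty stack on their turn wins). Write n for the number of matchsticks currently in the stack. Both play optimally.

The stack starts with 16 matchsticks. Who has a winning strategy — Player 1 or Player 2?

Label each position W (a win for the player to move) or L (a loss). A position with no legal move is W; any other position is W exactly when some move reaches an L, and L when every move reaches a W.
n=0: no move; the opponent has just taken the last matchstick and therefore loses → W
n=1: →0(W) only, which is W, so L
n=2: →1(L), so W
n=3: →1(L), so W
n=4: →3(W), 2(W) — all W, so L
n=5: →4(L), so W
n=6: →4(L), so W
n=7: →6(W), 5(W), 0(W) — all W, so L
n=8: →7(L), so W
n=9: →7(L), so W
n=10: →9(W), 8(W), 3(W), 2(W) — all W, so L
n=11: →10(L), so W
n=12: →10(L), so W
n=13: →12(W), 11(W), 6(W), 5(W) — all W, so L
n=14: →13(L), so W
n=15: →13(L), so W
n=16: →15(W), 14(W), 9(W), 8(W) — all W, so L
Every move from 16 reaches a W position, so the mover loses.

Player 2 wins.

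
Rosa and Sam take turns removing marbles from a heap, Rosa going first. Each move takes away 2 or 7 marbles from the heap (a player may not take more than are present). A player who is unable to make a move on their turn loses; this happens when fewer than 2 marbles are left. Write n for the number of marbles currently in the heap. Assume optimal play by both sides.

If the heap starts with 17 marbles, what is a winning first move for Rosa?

Remove 7, leaving 10.

Use the standard recursion: the mover loses at a terminal position; elsewhere, the mover wins exactly when some move hands the opponent an L position.
n=0: no move → L
n=1: no move → L
n=2: W (go to 0, an L position)
n=3: W (go to 1, an L position)
n=4: L (sole option 2(W) is W)
n=5: L (sole option 3(W) is W)
n=6: W (go to 4, an L position)
n=7: W (go to 5, an L position)
n=8: W (go to 1, an L position)
n=9: L (options 7(W), 2(W) are all W)
n=10: L (options 8(W), 3(W) are all W)
n=11: W (go to 9, an L position)
n=12: W (go to 10, an L position)
n=13: L (options 11(W), 6(W) are all W)
n=14: L (options 12(W), 7(W) are all W)
n=15: W (go to 13, an L position)
n=16: W (go to 14, an L position)
n=17: W (go to 10, an L position)
From 17, the L positions reachable in one move are: 10.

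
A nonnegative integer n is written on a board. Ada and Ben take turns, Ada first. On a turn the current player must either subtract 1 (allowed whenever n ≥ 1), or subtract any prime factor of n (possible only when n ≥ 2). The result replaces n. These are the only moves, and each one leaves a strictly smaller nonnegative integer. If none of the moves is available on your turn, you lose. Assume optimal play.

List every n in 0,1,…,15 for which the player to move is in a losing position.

Build the W/L table. Terminal = L. A non-terminal position is W if it has a move to some L; otherwise it is L.
n=0: no move → L
n=1: W (go to 0, an L position)
n=2: W (go to 0, an L position)
n=3: W (go to 0, an L position)
n=4: L (options 2(W), 3(W) are all W)
n=5: W (go to 0, an L position)
n=6: W (go to 4, an L position)
n=7: W (go to 0, an L position)
n=8: L (options 6(W), 7(W) are all W)
n=9: W (go to 8, an L position)
n=10: W (go to 8, an L position)
n=11: W (go to 0, an L position)
n=12: L (options 9(W), 10(W), 11(W) are all W)
n=13: W (go to 0, an L position)
n=14: W (go to 12, an L position)
n=15: W (go to 12, an L position)
The losing starting values of n are exactly the entries labelled L in this table (4 of them).

0, 4, 8, 12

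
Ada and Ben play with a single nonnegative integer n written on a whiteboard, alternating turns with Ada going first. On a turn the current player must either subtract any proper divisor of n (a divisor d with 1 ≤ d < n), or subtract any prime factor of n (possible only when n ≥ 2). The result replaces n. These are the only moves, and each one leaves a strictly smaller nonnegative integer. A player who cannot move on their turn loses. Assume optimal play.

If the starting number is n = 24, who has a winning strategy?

Ada wins.

Label each position W (a win for the player to move) or L (a loss). A position with no legal move is L; any other position is W exactly when some move reaches an L, and L when every move reaches a W.
n=0: no move → L
n=1: no move → L
n=2: reaches L-position 0 → W
n=3: reaches L-position 0 → W
n=4: only reaches 2(W), 3(W), all W → L
n=5: reaches L-position 0 → W
n=6: reaches L-position 4 → W
n=7: reaches L-position 0 → W
n=8: reaches L-position 4 → W
n=9: only reaches 6(W), 8(W), all W → L
n=10: reaches L-position 9 → W
n=11: reaches L-position 0 → W
n=12: reaches L-position 9 → W
n=13: reaches L-position 0 → W
n=14: only reaches 7(W), 12(W), 13(W), all W → L
n=15: reaches L-position 14 → W
n=16: reaches L-position 14 → W
n=17: reaches L-position 0 → W
n=18: reaches L-position 9 → W
n=19: reaches L-position 0 → W
n=20: only reaches 10(W), 15(W), 16(W), 18(W), 19(W), all W → L
n=21: reaches L-position 14 → W
n=22: reaches L-position 20 → W
n=23: reaches L-position 0 → W
n=24: reaches L-position 20 → W
From 24 Ada can move to 20, reaching an L position.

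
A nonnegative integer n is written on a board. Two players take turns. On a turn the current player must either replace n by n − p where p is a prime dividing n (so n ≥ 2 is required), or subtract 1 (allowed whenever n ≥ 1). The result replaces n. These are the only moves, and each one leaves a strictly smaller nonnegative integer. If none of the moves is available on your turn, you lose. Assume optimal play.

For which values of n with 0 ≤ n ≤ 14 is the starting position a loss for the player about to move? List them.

0, 4, 8, 12

Work bottom-up. With no move the player to move loses. Otherwise the position is W if at least one move leads to an L position for the opponent, and L if every move leads to a W.
n=0: no move → L
n=1: reaches L-position 0 → W
n=2: reaches L-position 0 → W
n=3: reaches L-position 0 → W
n=4: only reaches 2(W), 3(W), all W → L
n=5: reaches L-position 0 → W
n=6: reaches L-position 4 → W
n=7: reaches L-position 0 → W
n=8: only reaches 6(W), 7(W), all W → L
n=9: reaches L-position 8 → W
n=10: reaches L-position 8 → W
n=11: reaches L-position 0 → W
n=12: only reaches 9(W), 10(W), 11(W), all W → L
n=13: reaches L-position 0 → W
n=14: reaches L-position 12 → W
The losing starting values of n are exactly the entries labelled L in this table (4 of them).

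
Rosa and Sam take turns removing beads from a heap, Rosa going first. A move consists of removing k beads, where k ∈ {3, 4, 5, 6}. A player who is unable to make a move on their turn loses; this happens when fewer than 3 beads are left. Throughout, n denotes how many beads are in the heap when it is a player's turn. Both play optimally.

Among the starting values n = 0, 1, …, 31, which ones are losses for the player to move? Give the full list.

Use the standard recursion: the mover loses at a terminal position; elsewhere, the mover wins exactly when some move hands the opponent an L position.
n=0: no move → L
n=1: no move → L
n=2: no move → L
n=3: →0(L), so W
n=4: →1(L), so W
n=5: →2(L), so W
n=6: →2(L), so W
n=7: →2(L), so W
n=8: →2(L), so W
n=9: →6(W), 5(W), 4(W), 3(W) — all W, so L
n=10: →7(W), 6(W), 5(W), 4(W) — all W, so L
n=11: →8(W), 7(W), 6(W), 5(W) — all W, so L
n=12: →9(L), so W
n=13: →10(L), so W
n=14: →11(L), so W
n=15: →11(L), so W
n=16: →11(L), so W
n=17: →11(L), so W
n=18: →15(W), 14(W), 13(W), 12(W) — all W, so L
n=19: →16(W), 15(W), 14(W), 13(W) — all W, so L
n=20: →17(W), 16(W), 15(W), 14(W) — all W, so L
n=21: →18(L), so W
n=22: →19(L), so W
n=23: →20(L), so W
n=24: →20(L), so W
n=25: →20(L), so W
n=26: →20(L), so W
n=27: →24(W), 23(W), 22(W), 21(W) — all W, so L
n=28: →25(W), 24(W), 23(W), 22(W) — all W, so L
n=29: →26(W), 25(W), 24(W), 23(W) — all W, so L
n=30: →27(L), so W
n=31: →28(L), so W
The losing starting values of n are exactly the entries labelled L in this table (12 of them).

0, 1, 2, 9, 10, 11, 18, 19, 20, 27, 28, 29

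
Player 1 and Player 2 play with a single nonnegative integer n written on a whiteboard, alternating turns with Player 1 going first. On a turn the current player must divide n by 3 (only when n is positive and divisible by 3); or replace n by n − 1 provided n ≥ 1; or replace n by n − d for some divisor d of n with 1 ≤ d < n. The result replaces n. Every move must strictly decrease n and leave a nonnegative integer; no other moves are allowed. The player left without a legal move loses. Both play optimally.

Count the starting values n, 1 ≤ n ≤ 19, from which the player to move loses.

8

Classify positions by backward induction: terminal positions (no move available) are L. From any other position, the mover wins iff some move reaches an L.
n=0: no move → L
n=1: W (go to 0, an L position)
n=2: L (sole option 1(W) is W)
n=3: W (go to 2, an L position)
n=4: W (go to 2, an L position)
n=5: L (sole option 4(W) is W)
n=6: W (go to 2, an L position)
n=7: L (sole option 6(W) is W)
n=8: W (go to 7, an L position)
n=9: L (options 3(W), 6(W), 8(W) are all W)
n=10: W (go to 5, an L position)
n=11: L (sole option 10(W) is W)
n=12: W (go to 9, an L position)
n=13: L (sole option 12(W) is W)
n=14: W (go to 7, an L position)
n=15: W (go to 5, an L position)
n=16: L (options 8(W), 12(W), 14(W), 15(W) are all W)
n=17: W (go to 16, an L position)
n=18: W (go to 9, an L position)
n=19: L (sole option 18(W) is W)
L entries with 1 ≤ n ≤ 19 (n=0 is outside the asked range and is not counted): n = 2, 5, 7, 9, 11, 13, 16, 19; that makes 8.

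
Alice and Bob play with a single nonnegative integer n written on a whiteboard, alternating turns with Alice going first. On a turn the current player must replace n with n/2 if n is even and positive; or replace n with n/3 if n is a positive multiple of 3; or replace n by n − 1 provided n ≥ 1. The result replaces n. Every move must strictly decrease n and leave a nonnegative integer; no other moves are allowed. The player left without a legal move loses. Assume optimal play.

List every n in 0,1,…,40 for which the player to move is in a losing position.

Positions with no move are L. A position that does have a move is losing for the player to move precisely when every available move leads to a winning position for the opponent. Fill in the labels:
n=0: no move → L
n=1: reaches L-position 0 → W
n=2: only reaches 1(W), which is W → L
n=3: reaches L-position 2 → W
n=4: reaches L-position 2 → W
n=5: only reaches 4(W), which is W → L
n=6: reaches L-position 2 → W
n=7: only reaches 6(W), which is W → L
n=8: reaches L-position 7 → W
n=9: only reaches 3(W), 8(W), all W → L
n=10: reaches L-position 5 → W
n=11: only reaches 10(W), which is W → L
n=12: reaches L-position 11 → W
n=13: only reaches 12(W), which is W → L
n=14: reaches L-position 7 → W
n=15: reaches L-position 5 → W
n=16: only reaches 8(W), 15(W), all W → L
n=17: reaches L-position 16 → W
n=18: reaches L-position 9 → W
n=19: only reaches 18(W), which is W → L
n=20: reaches L-position 19 → W
n=21: reaches L-position 7 → W
n=22: reaches L-position 11 → W
n=23: only reaches 22(W), which is W → L
n=24: reaches L-position 23 → W
n=25: only reaches 24(W), which is W → L
n=26: reaches L-position 13 → W
n=27: reaches L-position 9 → W
n=28: only reaches 14(W), 27(W), all W → L
n=29: reaches L-position 28 → W
n=30: only reaches 10(W), 15(W), 29(W), all W → L
n=31: reaches L-position 30 → W
n=32: reaches L-position 16 → W
n=33: reaches L-position 11 → W
n=34: only reaches 17(W), 33(W), all W → L
n=35: reaches L-position 34 → W
n=36: only reaches 12(W), 18(W), 35(W), all W → L
n=37: reaches L-position 36 → W
n=38: reaches L-position 19 → W
n=39: reaches L-position 13 → W
n=40: only reaches 20(W), 39(W), all W → L
The losing starting values of n are exactly the entries labelled L in this table (16 of them).

0, 2, 5, 7, 9, 11, 13, 16, 19, 23, 25, 28, 30, 34, 36, 40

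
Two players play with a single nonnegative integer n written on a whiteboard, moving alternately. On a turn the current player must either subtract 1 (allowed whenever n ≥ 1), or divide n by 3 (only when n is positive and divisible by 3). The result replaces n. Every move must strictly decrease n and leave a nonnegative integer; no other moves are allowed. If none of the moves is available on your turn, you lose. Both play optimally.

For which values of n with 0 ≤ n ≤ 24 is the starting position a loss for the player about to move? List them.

Use the standard recursion: the mover loses at a terminal position; elsewhere, the mover wins exactly when some move hands the opponent an L position.
n=0: no move → L
n=1: →0(L), so W
n=2: →1(W) only, which is W, so L
n=3: →2(L), so W
n=4: →3(W) only, which is W, so L
n=5: →4(L), so W
n=6: →2(L), so W
n=7: →6(W) only, which is W, so L
n=8: →7(L), so W
n=9: →3(W), 8(W) — all W, so L
n=10: →9(L), so W
n=11: →10(W) only, which is W, so L
n=12: →4(L), so W
n=13: →12(W) only, which is W, so L
n=14: →13(L), so W
n=15: →5(W), 14(W) — all W, so L
n=16: →15(L), so W
n=17: →16(W) only, which is W, so L
n=18: →17(L), so W
n=19: →18(W) only, which is W, so L
n=20: →19(L), so W
n=21: →7(L), so W
n=22: →21(W) only, which is W, so L
n=23: →22(L), so W
n=24: →8(W), 23(W) — all W, so L
The losing starting values of n are exactly the entries labelled L in this table (12 of them).

0, 2, 4, 7, 9, 11, 13, 15, 17, 19, 22, 24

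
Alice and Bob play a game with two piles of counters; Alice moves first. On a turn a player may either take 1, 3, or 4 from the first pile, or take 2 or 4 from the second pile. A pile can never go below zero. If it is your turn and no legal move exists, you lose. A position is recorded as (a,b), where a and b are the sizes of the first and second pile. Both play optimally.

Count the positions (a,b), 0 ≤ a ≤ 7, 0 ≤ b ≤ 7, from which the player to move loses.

20

Compute win/loss labels from the base case upward. A position with no move is L. Any other position is W if it can reach an L in one move, else L.
Every move lowers a or b (never raises either), so fill the grid row by row in increasing a, and left to right within a row: each cell's successors are then already labelled.
      b=0  b=1  b=2  b=3  b=4  b=5  b=6  b=7
a=0:    L    L    W    W    W    W    L    L
a=1:    W    W    L    L    W    W    W    W
a=2:    L    L    W    W    W    W    L    L
a=3:    W    W    L    L    W    W    W    W
a=4:    W    W    W    W    L    L    W    W
a=5:    W    W    W    W    W    W    W    W
a=6:    W    W    W    W    L    L    W    W
a=7:    L    L    W    W    W    W    L    L
Cells with no legal move (terminal, hence L): (0,0), (0,1).
The remaining L cells, each justified by listing all of its moves:
(0,6): moves to (0,4)(W), (0,2)(W); every one is W ⇒ L
(0,7): moves to (0,5)(W), (0,3)(W); every one is W ⇒ L
(1,2): moves to (0,2)(W), (1,0)(W); every one is W ⇒ L
(1,3): moves to (0,3)(W), (1,1)(W); every one is W ⇒ L
(2,0): the only move is to (1,0)(W), a W ⇒ L
(2,1): the only move is to (1,1)(W), a W ⇒ L
(2,6): moves to (1,6)(W), (2,4)(W), (2,2)(W); every one is W ⇒ L
(2,7): moves to (1,7)(W), (2,5)(W), (2,3)(W); every one is W ⇒ L
(3,2): moves to (2,2)(W), (0,2)(W), (3,0)(W); every one is W ⇒ L
(3,3): moves to (2,3)(W), (0,3)(W), (3,1)(W); every one is W ⇒ L
(4,4): moves to (3,4)(W), (1,4)(W), (0,4)(W), (4,2)(W), (4,0)(W); every one is W ⇒ L
(4,5): moves to (3,5)(W), (1,5)(W), (0,5)(W), (4,3)(W), (4,1)(W); every one is W ⇒ L
(6,4): moves to (5,4)(W), (3,4)(W), (2,4)(W), (6,2)(W), (6,0)(W); every one is W ⇒ L
(6,5): moves to (5,5)(W), (3,5)(W), (2,5)(W), (6,3)(W), (6,1)(W); every one is W ⇒ L
(7,0): moves to (6,0)(W), (4,0)(W), (3,0)(W); every one is W ⇒ L
(7,1): moves to (6,1)(W), (4,1)(W), (3,1)(W); every one is W ⇒ L
(7,6): moves to (6,6)(W), (4,6)(W), (3,6)(W), (7,4)(W), (7,2)(W); every one is W ⇒ L
(7,7): moves to (6,7)(W), (4,7)(W), (3,7)(W), (7,5)(W), (7,3)(W); every one is W ⇒ L
Every other cell has at least one move into one of the L cells above, so it is W.
L cells per row: a=0: 4, a=1: 2, a=2: 4, a=3: 2, a=4: 2, a=5: 0, a=6: 2, a=7: 4; total 20.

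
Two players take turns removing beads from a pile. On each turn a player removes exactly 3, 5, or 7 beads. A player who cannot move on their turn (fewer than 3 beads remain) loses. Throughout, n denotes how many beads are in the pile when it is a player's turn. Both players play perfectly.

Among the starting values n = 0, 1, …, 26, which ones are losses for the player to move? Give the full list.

0, 1, 2, 10, 11, 12, 20, 21, 22

Compute win/loss labels from the base case upward. A position with no move is L. Any other position is W if it can reach an L in one move, else L.
n=0: no move → L
n=1: no move → L
n=2: no move → L
n=3: W (go to 0, an L position)
n=4: W (go to 1, an L position)
n=5: W (go to 2, an L position)
n=6: W (go to 1, an L position)
n=7: W (go to 2, an L position)
n=8: W (go to 1, an L position)
n=9: W (go to 2, an L position)
n=10: L (options 7(W), 5(W), 3(W) are all W)
n=11: L (options 8(W), 6(W), 4(W) are all W)
n=12: L (options 9(W), 7(W), 5(W) are all W)
n=13: W (go to 10, an L position)
n=14: W (go to 11, an L position)
n=15: W (go to 12, an L position)
n=16: W (go to 11, an L position)
n=17: W (go to 12, an L position)
n=18: W (go to 11, an L position)
n=19: W (go to 12, an L position)
n=20: L (options 17(W), 15(W), 13(W) are all W)
n=21: L (options 18(W), 16(W), 14(W) are all W)
n=22: L (options 19(W), 17(W), 15(W) are all W)
n=23: W (go to 20, an L position)
n=24: W (go to 21, an L position)
n=25: W (go to 22, an L position)
n=26: W (go to 21, an L position)
The losing starting values of n are exactly the entries labelled L in this table (9 of them).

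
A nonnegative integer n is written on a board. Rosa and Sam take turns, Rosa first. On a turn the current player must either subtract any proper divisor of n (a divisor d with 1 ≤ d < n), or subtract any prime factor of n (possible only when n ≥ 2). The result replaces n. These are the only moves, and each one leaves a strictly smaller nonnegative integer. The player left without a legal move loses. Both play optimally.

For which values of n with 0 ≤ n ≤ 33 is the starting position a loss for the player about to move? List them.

Classify positions by backward induction: terminal positions (no move available) are L. From any other position, the mover wins iff some move reaches an L.
n=0: no move → L
n=1: no move → L
n=2: W (go to 0, an L position)
n=3: W (go to 0, an L position)
n=4: L (options 2(W), 3(W) are all W)
n=5: W (go to 0, an L position)
n=6: W (go to 4, an L position)
n=7: W (go to 0, an L position)
n=8: W (go to 4, an L position)
n=9: L (options 6(W), 8(W) are all W)
n=10: W (go to 9, an L position)
n=11: W (go to 0, an L position)
n=12: W (go to 9, an L position)
n=13: W (go to 0, an L position)
n=14: L (options 7(W), 12(W), 13(W) are all W)
n=15: W (go to 14, an L position)
n=16: W (go to 14, an L position)
n=17: W (go to 0, an L position)
n=18: W (go to 9, an L position)
n=19: W (go to 0, an L position)
n=20: L (options 10(W), 15(W), 16(W), 18(W), 19(W) are all W)
n=21: W (go to 14, an L position)
n=22: W (go to 20, an L position)
n=23: W (go to 0, an L position)
n=24: W (go to 20, an L position)
n=25: W (go to 20, an L position)
n=26: L (options 13(W), 24(W), 25(W) are all W)
n=27: W (go to 26, an L position)
n=28: W (go to 14, an L position)
n=29: W (go to 0, an L position)
n=30: W (go to 20, an L position)
n=31: W (go to 0, an L position)
n=32: L (options 16(W), 24(W), 28(W), 30(W), 31(W) are all W)
n=33: W (go to 32, an L position)
Reading off the rows marked L gives the requested list; there are 8 such values of n.

0, 1, 4, 9, 14, 20, 26, 32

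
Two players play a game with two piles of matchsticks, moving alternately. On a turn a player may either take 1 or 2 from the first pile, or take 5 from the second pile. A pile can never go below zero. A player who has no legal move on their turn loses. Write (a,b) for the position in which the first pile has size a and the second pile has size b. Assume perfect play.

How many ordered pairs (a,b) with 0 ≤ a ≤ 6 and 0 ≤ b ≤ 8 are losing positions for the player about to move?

23

Build the W/L table. Terminal = L. A non-terminal position is W if it has a move to some L; otherwise it is L.
Every move lowers a or b (never raises either), so fill the grid row by row in increasing a, and left to right within a row: each cell's successors are then already labelled.
      b=0  b=1  b=2  b=3  b=4  b=5  b=6  b=7  b=8
a=0:    L    L    L    L    L    W    W    W    W
a=1:    W    W    W    W    W    L    L    L    L
a=2:    W    W    W    W    W    W    W    W    W
a=3:    L    L    L    L    L    W    W    W    W
a=4:    W    W    W    W    W    L    L    L    L
a=5:    W    W    W    W    W    W    W    W    W
a=6:    L    L    L    L    L    W    W    W    W
Cells with no legal move (terminal, hence L): (0,0), (0,1), (0,2), (0,3), (0,4).
The remaining L cells, each justified by listing all of its moves:
(1,5): moves to (0,5)(W), (1,0)(W); every one is W ⇒ L
(1,6): moves to (0,6)(W), (1,1)(W); every one is W ⇒ L
(1,7): moves to (0,7)(W), (1,2)(W); every one is W ⇒ L
(1,8): moves to (0,8)(W), (1,3)(W); every one is W ⇒ L
(3,0): moves to (2,0)(W), (1,0)(W); every one is W ⇒ L
(3,1): moves to (2,1)(W), (1,1)(W); every one is W ⇒ L
(3,2): moves to (2,2)(W), (1,2)(W); every one is W ⇒ L
(3,3): moves to (2,3)(W), (1,3)(W); every one is W ⇒ L
(3,4): moves to (2,4)(W), (1,4)(W); every one is W ⇒ L
(4,5): moves to (3,5)(W), (2,5)(W), (4,0)(W); every one is W ⇒ L
(4,6): moves to (3,6)(W), (2,6)(W), (4,1)(W); every one is W ⇒ L
(4,7): moves to (3,7)(W), (2,7)(W), (4,2)(W); every one is W ⇒ L
(4,8): moves to (3,8)(W), (2,8)(W), (4,3)(W); every one is W ⇒ L
(6,0): moves to (5,0)(W), (4,0)(W); every one is W ⇒ L
(6,1): moves to (5,1)(W), (4,1)(W); every one is W ⇒ L
(6,2): moves to (5,2)(W), (4,2)(W); every one is W ⇒ L
(6,3): moves to (5,3)(W), (4,3)(W); every one is W ⇒ L
(6,4): moves to (5,4)(W), (4,4)(W); every one is W ⇒ L
Every other cell has at least one move into one of the L cells above, so it is W.
L cells per row: a=0: 5, a=1: 4, a=2: 0, a=3: 5, a=4: 4, a=5: 0, a=6: 5; total 23.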